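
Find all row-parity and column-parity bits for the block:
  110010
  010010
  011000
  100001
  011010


Row parities: 10001
Column parities: 000011

Row P: 10001, Col P: 000011, Corner: 0


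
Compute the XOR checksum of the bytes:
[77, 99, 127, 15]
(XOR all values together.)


XOR chain: 77 ^ 99 ^ 127 ^ 15 = 94

94


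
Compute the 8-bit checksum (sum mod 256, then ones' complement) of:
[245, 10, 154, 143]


Sum = 552 mod 256 = 40
Complement = 215

215


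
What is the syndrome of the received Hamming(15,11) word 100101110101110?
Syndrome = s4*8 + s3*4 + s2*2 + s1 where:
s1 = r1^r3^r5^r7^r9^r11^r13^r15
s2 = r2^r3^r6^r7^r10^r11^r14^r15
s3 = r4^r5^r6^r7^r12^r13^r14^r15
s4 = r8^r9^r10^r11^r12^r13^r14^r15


s1=1, s2=0, s3=0, s4=1

Syndrome = 9 (error at position 9)


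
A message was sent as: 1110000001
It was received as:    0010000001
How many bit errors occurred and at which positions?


XOR: 1100000000

2 error(s) at position(s): 0, 1


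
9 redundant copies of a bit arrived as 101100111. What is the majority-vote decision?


Ones: 6 out of 9
Threshold: 5

1 (6/9 voted 1)


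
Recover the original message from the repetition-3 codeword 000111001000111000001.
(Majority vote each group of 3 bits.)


Groups: 000, 111, 001, 000, 111, 000, 001
Majority votes: 0100100

0100100


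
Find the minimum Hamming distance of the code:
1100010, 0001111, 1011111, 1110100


Comparing all pairs, minimum distance: 2
Can detect 1 errors, correct 0 errors

2


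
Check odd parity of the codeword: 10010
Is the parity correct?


Number of 1s: 2

No, parity error (2 ones)


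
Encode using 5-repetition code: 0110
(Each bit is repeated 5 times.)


Each bit -> 5 copies

00000111111111100000


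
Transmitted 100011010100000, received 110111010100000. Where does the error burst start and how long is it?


XOR: 010100000000000

Burst at position 1, length 3


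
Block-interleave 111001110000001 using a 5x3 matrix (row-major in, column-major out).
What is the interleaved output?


Matrix:
  111
  001
  110
  000
  001
Read columns: 101001010011001

101001010011001


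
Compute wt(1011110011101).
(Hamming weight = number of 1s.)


Counting 1s in 1011110011101

9


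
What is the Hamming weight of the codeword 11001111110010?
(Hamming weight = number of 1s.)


Counting 1s in 11001111110010

9


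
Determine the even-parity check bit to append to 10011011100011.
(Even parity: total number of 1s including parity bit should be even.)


Number of 1s in data: 8
Parity bit: 0

0


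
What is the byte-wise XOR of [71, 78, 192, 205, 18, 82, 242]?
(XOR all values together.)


XOR chain: 71 ^ 78 ^ 192 ^ 205 ^ 18 ^ 82 ^ 242 = 182

182


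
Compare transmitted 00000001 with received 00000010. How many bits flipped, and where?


XOR: 00000011

2 error(s) at position(s): 6, 7


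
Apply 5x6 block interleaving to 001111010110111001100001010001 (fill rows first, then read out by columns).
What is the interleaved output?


Matrix:
  001111
  010110
  111001
  100001
  010001
Read columns: 001100110110100110001100010111

001100110110100110001100010111


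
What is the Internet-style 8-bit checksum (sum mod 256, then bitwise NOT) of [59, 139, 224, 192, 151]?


Sum = 765 mod 256 = 253
Complement = 2

2


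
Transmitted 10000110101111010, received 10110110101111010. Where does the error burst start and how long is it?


XOR: 00110000000000000

Burst at position 2, length 2


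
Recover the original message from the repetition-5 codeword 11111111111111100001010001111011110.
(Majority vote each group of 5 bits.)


Groups: 11111, 11111, 11111, 00001, 01000, 11110, 11110
Majority votes: 1110011

1110011


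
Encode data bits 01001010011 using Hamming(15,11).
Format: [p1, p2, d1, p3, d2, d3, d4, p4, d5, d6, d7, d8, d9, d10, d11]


Parity bits: p1=0, p2=1, p3=1, p4=0

010110001010011


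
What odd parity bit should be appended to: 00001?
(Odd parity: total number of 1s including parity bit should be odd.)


Number of 1s in data: 1
Parity bit: 0

0


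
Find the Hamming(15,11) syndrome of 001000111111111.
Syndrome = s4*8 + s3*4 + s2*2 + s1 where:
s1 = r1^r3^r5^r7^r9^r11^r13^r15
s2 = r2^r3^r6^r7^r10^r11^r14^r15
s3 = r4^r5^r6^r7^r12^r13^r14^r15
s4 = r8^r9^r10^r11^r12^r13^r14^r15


s1=0, s2=0, s3=1, s4=0

Syndrome = 4 (error at position 4)


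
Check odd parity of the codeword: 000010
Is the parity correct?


Number of 1s: 1

Yes, parity is correct (1 ones)


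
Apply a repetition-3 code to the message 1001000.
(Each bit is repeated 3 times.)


Each bit -> 3 copies

111000000111000000000


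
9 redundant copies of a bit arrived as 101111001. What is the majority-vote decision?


Ones: 6 out of 9
Threshold: 5

1 (6/9 voted 1)


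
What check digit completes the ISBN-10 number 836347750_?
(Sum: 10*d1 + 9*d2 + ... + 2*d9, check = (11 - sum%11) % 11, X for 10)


Weighted sum: 278
278 mod 11 = 3

Check digit: 8


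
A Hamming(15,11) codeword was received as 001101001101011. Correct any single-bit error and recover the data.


Syndrome = 15: error at position 15

Data: 10101101010 (corrected bit 15)


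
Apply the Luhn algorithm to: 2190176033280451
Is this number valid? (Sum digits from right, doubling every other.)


Luhn sum = 53
53 mod 10 = 3

Invalid (Luhn sum mod 10 = 3)


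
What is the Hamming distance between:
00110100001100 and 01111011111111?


XOR: 01001111110011
Count of 1s: 9

9


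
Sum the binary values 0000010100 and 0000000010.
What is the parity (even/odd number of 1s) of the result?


0000010100 = 20
0000000010 = 2
Sum = 22 = 10110
1s count = 3

odd parity (3 ones in 10110)


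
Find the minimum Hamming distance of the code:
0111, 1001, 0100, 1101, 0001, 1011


Comparing all pairs, minimum distance: 1
Can detect 0 errors, correct 0 errors

1


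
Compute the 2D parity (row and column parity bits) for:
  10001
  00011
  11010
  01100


Row parities: 0010
Column parities: 00100

Row P: 0010, Col P: 00100, Corner: 1


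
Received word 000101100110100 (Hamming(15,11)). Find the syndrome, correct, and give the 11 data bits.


Syndrome = 9: error at position 9

Data: 00111110100 (corrected bit 9)


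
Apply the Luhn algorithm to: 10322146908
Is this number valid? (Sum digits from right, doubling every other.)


Luhn sum = 36
36 mod 10 = 6

Invalid (Luhn sum mod 10 = 6)


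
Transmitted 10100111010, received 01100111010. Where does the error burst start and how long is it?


XOR: 11000000000

Burst at position 0, length 2


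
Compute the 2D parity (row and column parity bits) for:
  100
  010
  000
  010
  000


Row parities: 11010
Column parities: 100

Row P: 11010, Col P: 100, Corner: 1


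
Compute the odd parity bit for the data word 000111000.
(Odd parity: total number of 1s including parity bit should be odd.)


Number of 1s in data: 3
Parity bit: 0

0


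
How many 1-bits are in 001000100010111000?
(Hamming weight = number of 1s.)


Counting 1s in 001000100010111000

6


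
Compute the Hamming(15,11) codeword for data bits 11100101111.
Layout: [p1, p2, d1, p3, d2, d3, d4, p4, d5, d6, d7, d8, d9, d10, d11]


Parity bits: p1=0, p2=1, p3=0, p4=1

011011010101111


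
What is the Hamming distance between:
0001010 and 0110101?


XOR: 0111111
Count of 1s: 6

6


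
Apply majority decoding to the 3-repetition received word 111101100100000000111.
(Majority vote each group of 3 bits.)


Groups: 111, 101, 100, 100, 000, 000, 111
Majority votes: 1100001

1100001


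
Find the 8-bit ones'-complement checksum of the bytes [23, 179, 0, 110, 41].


Sum = 353 mod 256 = 97
Complement = 158

158


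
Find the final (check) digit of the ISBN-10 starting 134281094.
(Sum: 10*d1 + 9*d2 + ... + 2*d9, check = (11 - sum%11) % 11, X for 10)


Weighted sum: 171
171 mod 11 = 6

Check digit: 5


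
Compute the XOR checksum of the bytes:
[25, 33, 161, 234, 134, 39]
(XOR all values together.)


XOR chain: 25 ^ 33 ^ 161 ^ 234 ^ 134 ^ 39 = 210

210


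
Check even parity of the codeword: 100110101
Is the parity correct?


Number of 1s: 5

No, parity error (5 ones)


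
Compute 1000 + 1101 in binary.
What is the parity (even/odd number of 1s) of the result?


1000 = 8
1101 = 13
Sum = 21 = 10101
1s count = 3

odd parity (3 ones in 10101)


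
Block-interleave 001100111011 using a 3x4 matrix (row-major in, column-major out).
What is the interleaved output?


Matrix:
  0011
  0011
  1011
Read columns: 001000111111

001000111111


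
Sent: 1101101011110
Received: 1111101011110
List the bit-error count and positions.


XOR: 0010000000000

1 error(s) at position(s): 2


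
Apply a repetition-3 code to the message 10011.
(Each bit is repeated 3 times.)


Each bit -> 3 copies

111000000111111


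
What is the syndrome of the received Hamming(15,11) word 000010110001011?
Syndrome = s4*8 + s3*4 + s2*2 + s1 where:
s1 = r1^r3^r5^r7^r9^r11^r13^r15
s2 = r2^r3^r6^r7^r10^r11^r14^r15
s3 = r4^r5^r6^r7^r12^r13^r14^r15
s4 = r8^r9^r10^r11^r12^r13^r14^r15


s1=1, s2=1, s3=1, s4=0

Syndrome = 7 (error at position 7)


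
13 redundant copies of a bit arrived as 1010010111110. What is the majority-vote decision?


Ones: 8 out of 13
Threshold: 7

1 (8/13 voted 1)


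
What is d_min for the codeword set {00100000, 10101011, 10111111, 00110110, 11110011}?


Comparing all pairs, minimum distance: 2
Can detect 1 errors, correct 0 errors

2


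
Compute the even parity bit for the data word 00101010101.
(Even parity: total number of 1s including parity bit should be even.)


Number of 1s in data: 5
Parity bit: 1

1


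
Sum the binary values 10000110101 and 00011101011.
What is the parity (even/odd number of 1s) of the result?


10000110101 = 1077
00011101011 = 235
Sum = 1312 = 10100100000
1s count = 3

odd parity (3 ones in 10100100000)


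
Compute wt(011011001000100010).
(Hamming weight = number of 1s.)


Counting 1s in 011011001000100010

7


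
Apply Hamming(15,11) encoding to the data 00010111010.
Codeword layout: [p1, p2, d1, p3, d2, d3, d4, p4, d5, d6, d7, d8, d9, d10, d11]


Parity bits: p1=0, p2=0, p3=1, p4=0

000100100111010


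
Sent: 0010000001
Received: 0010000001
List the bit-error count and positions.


XOR: 0000000000

0 errors (received matches sent)


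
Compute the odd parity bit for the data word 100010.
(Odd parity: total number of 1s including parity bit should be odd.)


Number of 1s in data: 2
Parity bit: 1

1


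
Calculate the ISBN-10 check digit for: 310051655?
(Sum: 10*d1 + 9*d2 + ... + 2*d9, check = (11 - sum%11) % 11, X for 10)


Weighted sum: 123
123 mod 11 = 2

Check digit: 9


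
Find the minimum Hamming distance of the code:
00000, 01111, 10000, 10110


Comparing all pairs, minimum distance: 1
Can detect 0 errors, correct 0 errors

1


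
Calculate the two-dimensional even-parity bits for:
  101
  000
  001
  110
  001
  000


Row parities: 001010
Column parities: 011

Row P: 001010, Col P: 011, Corner: 0


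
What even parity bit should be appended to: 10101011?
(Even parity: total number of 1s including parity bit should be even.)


Number of 1s in data: 5
Parity bit: 1

1


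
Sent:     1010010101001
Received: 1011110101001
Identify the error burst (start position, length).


XOR: 0001100000000

Burst at position 3, length 2


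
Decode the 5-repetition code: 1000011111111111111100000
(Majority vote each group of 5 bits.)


Groups: 10000, 11111, 11111, 11111, 00000
Majority votes: 01110

01110


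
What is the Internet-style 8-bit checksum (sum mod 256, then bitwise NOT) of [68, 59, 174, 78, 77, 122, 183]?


Sum = 761 mod 256 = 249
Complement = 6

6


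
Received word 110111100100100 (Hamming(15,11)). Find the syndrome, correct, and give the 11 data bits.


Syndrome = 4: error at position 4

Data: 01110100100 (corrected bit 4)


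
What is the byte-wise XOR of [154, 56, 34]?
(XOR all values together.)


XOR chain: 154 ^ 56 ^ 34 = 128

128


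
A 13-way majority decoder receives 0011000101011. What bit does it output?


Ones: 6 out of 13
Threshold: 7

0 (6/13 voted 1)


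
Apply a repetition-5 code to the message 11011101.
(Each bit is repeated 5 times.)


Each bit -> 5 copies

1111111111000001111111111111110000011111


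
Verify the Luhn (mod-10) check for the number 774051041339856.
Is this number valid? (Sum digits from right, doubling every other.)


Luhn sum = 65
65 mod 10 = 5

Invalid (Luhn sum mod 10 = 5)


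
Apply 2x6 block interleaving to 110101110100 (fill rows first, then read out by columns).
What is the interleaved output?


Matrix:
  110101
  110100
Read columns: 111100110010

111100110010


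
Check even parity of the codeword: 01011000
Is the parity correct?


Number of 1s: 3

No, parity error (3 ones)


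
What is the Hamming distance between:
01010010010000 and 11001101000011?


XOR: 10011111010011
Count of 1s: 9

9


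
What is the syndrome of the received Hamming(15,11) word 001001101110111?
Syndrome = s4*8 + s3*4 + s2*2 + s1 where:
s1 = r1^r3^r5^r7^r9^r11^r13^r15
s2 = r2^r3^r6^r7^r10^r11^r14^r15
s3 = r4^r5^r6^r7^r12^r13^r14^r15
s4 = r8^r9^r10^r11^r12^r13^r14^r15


s1=0, s2=1, s3=1, s4=0

Syndrome = 6 (error at position 6)


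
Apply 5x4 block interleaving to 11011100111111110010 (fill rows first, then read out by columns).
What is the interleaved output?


Matrix:
  1101
  1100
  1111
  1111
  0010
Read columns: 11110111100011110110

11110111100011110110


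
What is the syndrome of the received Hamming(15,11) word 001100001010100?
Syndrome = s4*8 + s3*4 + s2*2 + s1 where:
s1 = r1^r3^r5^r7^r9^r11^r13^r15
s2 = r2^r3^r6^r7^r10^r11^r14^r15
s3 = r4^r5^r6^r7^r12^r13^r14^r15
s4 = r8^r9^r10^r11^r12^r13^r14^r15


s1=0, s2=0, s3=0, s4=1

Syndrome = 8 (error at position 8)


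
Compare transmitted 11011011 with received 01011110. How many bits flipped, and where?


XOR: 10000101

3 error(s) at position(s): 0, 5, 7


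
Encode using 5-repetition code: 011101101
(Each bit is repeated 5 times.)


Each bit -> 5 copies

000001111111111111110000011111111110000011111


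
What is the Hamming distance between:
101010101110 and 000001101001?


XOR: 101011000111
Count of 1s: 7

7


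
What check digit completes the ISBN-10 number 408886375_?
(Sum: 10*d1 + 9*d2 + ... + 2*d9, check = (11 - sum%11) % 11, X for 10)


Weighted sum: 281
281 mod 11 = 6

Check digit: 5


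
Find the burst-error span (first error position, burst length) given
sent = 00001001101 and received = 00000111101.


XOR: 00001110000

Burst at position 4, length 3


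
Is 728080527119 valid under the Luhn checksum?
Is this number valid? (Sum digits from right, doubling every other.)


Luhn sum = 41
41 mod 10 = 1

Invalid (Luhn sum mod 10 = 1)


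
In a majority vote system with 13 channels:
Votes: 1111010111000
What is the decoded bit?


Ones: 8 out of 13
Threshold: 7

1 (8/13 voted 1)


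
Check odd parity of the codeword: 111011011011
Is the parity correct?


Number of 1s: 9

Yes, parity is correct (9 ones)


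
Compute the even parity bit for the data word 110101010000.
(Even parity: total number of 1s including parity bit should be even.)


Number of 1s in data: 5
Parity bit: 1

1


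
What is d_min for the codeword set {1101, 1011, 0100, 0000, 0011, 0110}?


Comparing all pairs, minimum distance: 1
Can detect 0 errors, correct 0 errors

1


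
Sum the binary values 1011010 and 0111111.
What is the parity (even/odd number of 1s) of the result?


1011010 = 90
0111111 = 63
Sum = 153 = 10011001
1s count = 4

even parity (4 ones in 10011001)


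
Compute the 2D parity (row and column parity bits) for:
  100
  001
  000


Row parities: 110
Column parities: 101

Row P: 110, Col P: 101, Corner: 0


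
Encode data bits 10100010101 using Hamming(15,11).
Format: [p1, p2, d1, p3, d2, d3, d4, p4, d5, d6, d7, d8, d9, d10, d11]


Parity bits: p1=0, p2=0, p3=1, p4=1

001101010010101


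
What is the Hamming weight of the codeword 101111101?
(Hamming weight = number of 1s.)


Counting 1s in 101111101

7


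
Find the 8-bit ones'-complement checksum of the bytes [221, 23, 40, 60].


Sum = 344 mod 256 = 88
Complement = 167

167


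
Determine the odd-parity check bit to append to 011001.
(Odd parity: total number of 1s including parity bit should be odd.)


Number of 1s in data: 3
Parity bit: 0

0


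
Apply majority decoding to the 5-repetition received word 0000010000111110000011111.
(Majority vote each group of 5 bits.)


Groups: 00000, 10000, 11111, 00000, 11111
Majority votes: 00101

00101


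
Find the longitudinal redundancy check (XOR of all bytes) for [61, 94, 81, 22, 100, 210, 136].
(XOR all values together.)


XOR chain: 61 ^ 94 ^ 81 ^ 22 ^ 100 ^ 210 ^ 136 = 26

26


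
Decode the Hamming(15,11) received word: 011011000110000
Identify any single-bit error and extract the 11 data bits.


Syndrome = 3: error at position 3

Data: 01100110000 (corrected bit 3)


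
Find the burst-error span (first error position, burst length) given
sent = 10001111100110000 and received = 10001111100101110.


XOR: 00000000000011110

Burst at position 12, length 4


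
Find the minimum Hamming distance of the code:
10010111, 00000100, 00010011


Comparing all pairs, minimum distance: 2
Can detect 1 errors, correct 0 errors

2


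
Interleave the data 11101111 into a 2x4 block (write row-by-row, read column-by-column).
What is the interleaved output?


Matrix:
  1110
  1111
Read columns: 11111101

11111101


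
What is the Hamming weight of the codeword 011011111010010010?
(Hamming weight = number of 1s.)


Counting 1s in 011011111010010010

10


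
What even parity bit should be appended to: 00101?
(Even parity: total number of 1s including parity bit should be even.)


Number of 1s in data: 2
Parity bit: 0

0


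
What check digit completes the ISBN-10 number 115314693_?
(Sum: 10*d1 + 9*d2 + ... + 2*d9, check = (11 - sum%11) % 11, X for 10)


Weighted sum: 163
163 mod 11 = 9

Check digit: 2


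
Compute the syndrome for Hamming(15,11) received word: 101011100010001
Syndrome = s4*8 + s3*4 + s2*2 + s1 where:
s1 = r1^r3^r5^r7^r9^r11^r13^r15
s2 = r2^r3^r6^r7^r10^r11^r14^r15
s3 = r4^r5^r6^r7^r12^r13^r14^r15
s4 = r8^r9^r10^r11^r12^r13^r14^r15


s1=0, s2=1, s3=0, s4=0

Syndrome = 2 (error at position 2)


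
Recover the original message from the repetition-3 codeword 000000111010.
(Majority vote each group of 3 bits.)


Groups: 000, 000, 111, 010
Majority votes: 0010

0010


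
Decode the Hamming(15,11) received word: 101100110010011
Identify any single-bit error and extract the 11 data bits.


Syndrome = 3: error at position 3

Data: 00010010011 (corrected bit 3)


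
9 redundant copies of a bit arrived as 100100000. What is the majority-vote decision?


Ones: 2 out of 9
Threshold: 5

0 (2/9 voted 1)


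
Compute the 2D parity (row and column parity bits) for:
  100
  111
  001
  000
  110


Row parities: 11100
Column parities: 100

Row P: 11100, Col P: 100, Corner: 1


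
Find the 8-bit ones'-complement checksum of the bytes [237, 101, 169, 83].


Sum = 590 mod 256 = 78
Complement = 177

177


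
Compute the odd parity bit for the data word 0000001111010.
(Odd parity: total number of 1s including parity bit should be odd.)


Number of 1s in data: 5
Parity bit: 0

0


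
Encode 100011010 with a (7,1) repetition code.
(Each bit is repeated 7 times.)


Each bit -> 7 copies

111111100000000000000000000011111111111111000000011111110000000


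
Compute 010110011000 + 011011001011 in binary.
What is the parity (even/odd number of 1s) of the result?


010110011000 = 1432
011011001011 = 1739
Sum = 3171 = 110001100011
1s count = 6

even parity (6 ones in 110001100011)


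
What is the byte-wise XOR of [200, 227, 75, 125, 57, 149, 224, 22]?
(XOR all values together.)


XOR chain: 200 ^ 227 ^ 75 ^ 125 ^ 57 ^ 149 ^ 224 ^ 22 = 71

71


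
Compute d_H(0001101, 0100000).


XOR: 0101101
Count of 1s: 4

4


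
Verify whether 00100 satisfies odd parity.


Number of 1s: 1

Yes, parity is correct (1 ones)


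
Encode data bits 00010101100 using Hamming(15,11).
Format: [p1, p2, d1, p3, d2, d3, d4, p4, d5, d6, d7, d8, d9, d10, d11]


Parity bits: p1=0, p2=0, p3=1, p4=1

000100110101100


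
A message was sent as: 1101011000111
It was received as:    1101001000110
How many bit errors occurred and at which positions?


XOR: 0000010000001

2 error(s) at position(s): 5, 12


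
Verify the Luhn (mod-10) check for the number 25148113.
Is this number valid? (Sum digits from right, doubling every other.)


Luhn sum = 28
28 mod 10 = 8

Invalid (Luhn sum mod 10 = 8)


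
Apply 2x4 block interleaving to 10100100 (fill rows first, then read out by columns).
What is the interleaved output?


Matrix:
  1010
  0100
Read columns: 10011000

10011000


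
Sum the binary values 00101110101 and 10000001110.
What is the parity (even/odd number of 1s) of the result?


00101110101 = 373
10000001110 = 1038
Sum = 1411 = 10110000011
1s count = 5

odd parity (5 ones in 10110000011)


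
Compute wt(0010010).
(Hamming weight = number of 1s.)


Counting 1s in 0010010

2


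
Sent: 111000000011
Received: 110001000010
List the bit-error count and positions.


XOR: 001001000001

3 error(s) at position(s): 2, 5, 11


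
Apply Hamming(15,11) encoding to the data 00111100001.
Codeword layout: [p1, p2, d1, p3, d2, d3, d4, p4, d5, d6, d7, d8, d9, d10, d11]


Parity bits: p1=1, p2=0, p3=1, p4=1

100101111100001


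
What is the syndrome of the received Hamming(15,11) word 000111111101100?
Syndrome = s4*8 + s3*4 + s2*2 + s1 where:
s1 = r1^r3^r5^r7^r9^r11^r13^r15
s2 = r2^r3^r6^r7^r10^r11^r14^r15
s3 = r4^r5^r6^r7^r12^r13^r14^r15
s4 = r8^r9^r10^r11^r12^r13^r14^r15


s1=0, s2=1, s3=0, s4=1

Syndrome = 10 (error at position 10)


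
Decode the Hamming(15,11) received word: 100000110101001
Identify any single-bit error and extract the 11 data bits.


Syndrome = 7: error at position 7

Data: 00000101001 (corrected bit 7)


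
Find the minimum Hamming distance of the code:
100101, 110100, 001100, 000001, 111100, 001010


Comparing all pairs, minimum distance: 1
Can detect 0 errors, correct 0 errors

1


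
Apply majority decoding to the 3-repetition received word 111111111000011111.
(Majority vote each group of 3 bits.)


Groups: 111, 111, 111, 000, 011, 111
Majority votes: 111011

111011


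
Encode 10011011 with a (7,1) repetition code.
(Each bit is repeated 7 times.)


Each bit -> 7 copies

11111110000000000000011111111111111000000011111111111111


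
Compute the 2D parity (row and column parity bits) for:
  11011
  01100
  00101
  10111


Row parities: 0000
Column parities: 00101

Row P: 0000, Col P: 00101, Corner: 0


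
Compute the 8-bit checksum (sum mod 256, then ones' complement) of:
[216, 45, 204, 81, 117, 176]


Sum = 839 mod 256 = 71
Complement = 184

184


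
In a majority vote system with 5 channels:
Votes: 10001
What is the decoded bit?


Ones: 2 out of 5
Threshold: 3

0 (2/5 voted 1)


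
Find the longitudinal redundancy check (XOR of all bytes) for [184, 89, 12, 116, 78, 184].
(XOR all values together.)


XOR chain: 184 ^ 89 ^ 12 ^ 116 ^ 78 ^ 184 = 111

111


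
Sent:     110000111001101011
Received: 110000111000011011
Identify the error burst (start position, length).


XOR: 000000000001110000

Burst at position 11, length 3


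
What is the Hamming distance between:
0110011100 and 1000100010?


XOR: 1110111110
Count of 1s: 8

8


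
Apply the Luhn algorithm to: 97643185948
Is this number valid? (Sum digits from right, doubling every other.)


Luhn sum = 67
67 mod 10 = 7

Invalid (Luhn sum mod 10 = 7)


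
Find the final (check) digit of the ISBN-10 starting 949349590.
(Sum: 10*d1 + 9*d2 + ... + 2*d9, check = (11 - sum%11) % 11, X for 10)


Weighted sum: 335
335 mod 11 = 5

Check digit: 6


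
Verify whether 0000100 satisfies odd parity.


Number of 1s: 1

Yes, parity is correct (1 ones)


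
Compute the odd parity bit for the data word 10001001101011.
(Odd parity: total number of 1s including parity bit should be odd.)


Number of 1s in data: 7
Parity bit: 0

0


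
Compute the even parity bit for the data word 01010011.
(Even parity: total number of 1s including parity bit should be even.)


Number of 1s in data: 4
Parity bit: 0

0


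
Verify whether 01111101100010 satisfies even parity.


Number of 1s: 8

Yes, parity is correct (8 ones)


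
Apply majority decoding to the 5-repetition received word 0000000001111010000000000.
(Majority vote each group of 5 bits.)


Groups: 00000, 00001, 11101, 00000, 00000
Majority votes: 00100

00100


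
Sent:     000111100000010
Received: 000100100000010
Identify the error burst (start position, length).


XOR: 000011000000000

Burst at position 4, length 2


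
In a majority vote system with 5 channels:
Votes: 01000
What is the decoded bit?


Ones: 1 out of 5
Threshold: 3

0 (1/5 voted 1)


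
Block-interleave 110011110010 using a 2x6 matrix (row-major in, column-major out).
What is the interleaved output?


Matrix:
  110011
  110010
Read columns: 111100001110

111100001110


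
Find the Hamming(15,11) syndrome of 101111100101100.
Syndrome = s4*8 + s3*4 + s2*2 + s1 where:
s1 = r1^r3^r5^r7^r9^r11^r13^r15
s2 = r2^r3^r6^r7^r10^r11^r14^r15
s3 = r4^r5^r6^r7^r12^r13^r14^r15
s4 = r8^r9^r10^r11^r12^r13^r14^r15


s1=1, s2=0, s3=0, s4=1

Syndrome = 9 (error at position 9)


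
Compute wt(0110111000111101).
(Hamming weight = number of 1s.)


Counting 1s in 0110111000111101

10


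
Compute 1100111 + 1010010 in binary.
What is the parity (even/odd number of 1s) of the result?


1100111 = 103
1010010 = 82
Sum = 185 = 10111001
1s count = 5

odd parity (5 ones in 10111001)


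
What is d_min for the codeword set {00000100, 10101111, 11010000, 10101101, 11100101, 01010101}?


Comparing all pairs, minimum distance: 1
Can detect 0 errors, correct 0 errors

1


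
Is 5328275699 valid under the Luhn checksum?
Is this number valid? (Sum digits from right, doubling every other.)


Luhn sum = 52
52 mod 10 = 2

Invalid (Luhn sum mod 10 = 2)


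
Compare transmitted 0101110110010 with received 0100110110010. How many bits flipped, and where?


XOR: 0001000000000

1 error(s) at position(s): 3


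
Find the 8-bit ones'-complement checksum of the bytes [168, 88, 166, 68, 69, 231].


Sum = 790 mod 256 = 22
Complement = 233

233


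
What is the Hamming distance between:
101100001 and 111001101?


XOR: 010101100
Count of 1s: 4

4


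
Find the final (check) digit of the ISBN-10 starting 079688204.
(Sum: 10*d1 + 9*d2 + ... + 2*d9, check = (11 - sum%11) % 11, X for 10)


Weighted sum: 281
281 mod 11 = 6

Check digit: 5


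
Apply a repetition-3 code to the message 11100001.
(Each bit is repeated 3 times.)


Each bit -> 3 copies

111111111000000000000111


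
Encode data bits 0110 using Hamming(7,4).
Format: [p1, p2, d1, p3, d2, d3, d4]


Parity bits: p1=1, p2=1, p3=0

1100110


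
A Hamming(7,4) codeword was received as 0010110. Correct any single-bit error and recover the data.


Syndrome = 0: no error detected

Data: 1110 (no errors)


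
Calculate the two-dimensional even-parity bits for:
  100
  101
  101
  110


Row parities: 1000
Column parities: 010

Row P: 1000, Col P: 010, Corner: 1


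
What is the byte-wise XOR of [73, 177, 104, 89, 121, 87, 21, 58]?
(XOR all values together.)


XOR chain: 73 ^ 177 ^ 104 ^ 89 ^ 121 ^ 87 ^ 21 ^ 58 = 200

200


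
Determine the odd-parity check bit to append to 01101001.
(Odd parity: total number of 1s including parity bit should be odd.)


Number of 1s in data: 4
Parity bit: 1

1


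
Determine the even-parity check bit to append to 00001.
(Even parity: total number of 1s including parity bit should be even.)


Number of 1s in data: 1
Parity bit: 1

1


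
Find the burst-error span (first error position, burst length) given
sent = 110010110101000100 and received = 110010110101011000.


XOR: 000000000000011100

Burst at position 13, length 3


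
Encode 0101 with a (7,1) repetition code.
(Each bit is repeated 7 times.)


Each bit -> 7 copies

0000000111111100000001111111


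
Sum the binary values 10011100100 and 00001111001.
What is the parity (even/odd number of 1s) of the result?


10011100100 = 1252
00001111001 = 121
Sum = 1373 = 10101011101
1s count = 7

odd parity (7 ones in 10101011101)


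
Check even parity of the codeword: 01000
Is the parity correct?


Number of 1s: 1

No, parity error (1 ones)


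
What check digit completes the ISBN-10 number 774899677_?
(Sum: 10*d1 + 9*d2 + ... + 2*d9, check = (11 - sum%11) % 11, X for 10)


Weighted sum: 379
379 mod 11 = 5

Check digit: 6


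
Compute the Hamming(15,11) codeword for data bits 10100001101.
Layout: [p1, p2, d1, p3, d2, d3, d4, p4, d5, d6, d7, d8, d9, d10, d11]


Parity bits: p1=1, p2=1, p3=0, p4=1

111001010001101


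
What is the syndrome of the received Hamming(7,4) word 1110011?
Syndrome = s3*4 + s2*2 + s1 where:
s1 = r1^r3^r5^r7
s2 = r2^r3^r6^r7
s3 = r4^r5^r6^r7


s1=1, s2=0, s3=0

Syndrome = 1 (error at position 1)


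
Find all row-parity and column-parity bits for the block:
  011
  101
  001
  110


Row parities: 0010
Column parities: 001

Row P: 0010, Col P: 001, Corner: 1


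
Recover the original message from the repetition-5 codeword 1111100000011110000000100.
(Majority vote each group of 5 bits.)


Groups: 11111, 00000, 01111, 00000, 00100
Majority votes: 10100

10100


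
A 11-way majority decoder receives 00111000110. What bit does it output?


Ones: 5 out of 11
Threshold: 6

0 (5/11 voted 1)


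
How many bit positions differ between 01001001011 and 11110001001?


XOR: 10111000010
Count of 1s: 5

5


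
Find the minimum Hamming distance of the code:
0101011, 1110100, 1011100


Comparing all pairs, minimum distance: 2
Can detect 1 errors, correct 0 errors

2


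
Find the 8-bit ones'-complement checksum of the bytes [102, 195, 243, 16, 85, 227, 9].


Sum = 877 mod 256 = 109
Complement = 146

146


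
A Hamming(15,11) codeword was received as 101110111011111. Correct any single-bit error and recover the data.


Syndrome = 14: error at position 14

Data: 11011011101 (corrected bit 14)


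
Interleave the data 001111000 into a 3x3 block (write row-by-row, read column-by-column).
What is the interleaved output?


Matrix:
  001
  111
  000
Read columns: 010010110

010010110


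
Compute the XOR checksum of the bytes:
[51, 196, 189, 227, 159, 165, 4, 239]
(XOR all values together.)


XOR chain: 51 ^ 196 ^ 189 ^ 227 ^ 159 ^ 165 ^ 4 ^ 239 = 120

120


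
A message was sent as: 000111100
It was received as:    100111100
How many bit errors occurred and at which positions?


XOR: 100000000

1 error(s) at position(s): 0


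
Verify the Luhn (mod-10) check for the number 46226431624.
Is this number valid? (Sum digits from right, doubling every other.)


Luhn sum = 46
46 mod 10 = 6

Invalid (Luhn sum mod 10 = 6)


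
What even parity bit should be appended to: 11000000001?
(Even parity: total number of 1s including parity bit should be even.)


Number of 1s in data: 3
Parity bit: 1

1


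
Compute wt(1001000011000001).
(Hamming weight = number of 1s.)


Counting 1s in 1001000011000001

5


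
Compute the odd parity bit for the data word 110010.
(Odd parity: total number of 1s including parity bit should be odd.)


Number of 1s in data: 3
Parity bit: 0

0


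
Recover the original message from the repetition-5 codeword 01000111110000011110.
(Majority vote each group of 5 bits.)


Groups: 01000, 11111, 00000, 11110
Majority votes: 0101

0101


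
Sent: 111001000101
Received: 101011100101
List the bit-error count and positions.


XOR: 010010100000

3 error(s) at position(s): 1, 4, 6


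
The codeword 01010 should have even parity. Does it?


Number of 1s: 2

Yes, parity is correct (2 ones)


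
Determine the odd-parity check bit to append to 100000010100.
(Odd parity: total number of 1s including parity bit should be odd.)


Number of 1s in data: 3
Parity bit: 0

0


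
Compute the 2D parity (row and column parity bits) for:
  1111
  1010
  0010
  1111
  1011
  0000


Row parities: 001010
Column parities: 0011

Row P: 001010, Col P: 0011, Corner: 0


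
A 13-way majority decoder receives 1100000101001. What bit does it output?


Ones: 5 out of 13
Threshold: 7

0 (5/13 voted 1)


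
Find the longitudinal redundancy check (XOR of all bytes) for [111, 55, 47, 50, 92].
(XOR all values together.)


XOR chain: 111 ^ 55 ^ 47 ^ 50 ^ 92 = 25

25


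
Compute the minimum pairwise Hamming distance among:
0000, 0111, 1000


Comparing all pairs, minimum distance: 1
Can detect 0 errors, correct 0 errors

1


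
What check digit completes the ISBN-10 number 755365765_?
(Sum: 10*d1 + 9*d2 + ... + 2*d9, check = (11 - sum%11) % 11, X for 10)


Weighted sum: 293
293 mod 11 = 7

Check digit: 4


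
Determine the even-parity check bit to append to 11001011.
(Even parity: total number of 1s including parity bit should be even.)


Number of 1s in data: 5
Parity bit: 1

1


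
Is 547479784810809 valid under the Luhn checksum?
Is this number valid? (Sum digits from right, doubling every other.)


Luhn sum = 87
87 mod 10 = 7

Invalid (Luhn sum mod 10 = 7)


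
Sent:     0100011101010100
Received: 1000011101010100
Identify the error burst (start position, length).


XOR: 1100000000000000

Burst at position 0, length 2


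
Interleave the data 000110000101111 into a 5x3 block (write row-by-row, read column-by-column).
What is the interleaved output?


Matrix:
  000
  110
  000
  101
  111
Read columns: 010110100100011

010110100100011


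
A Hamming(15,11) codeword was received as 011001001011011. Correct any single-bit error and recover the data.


Syndrome = 8: error at position 8

Data: 10101011011 (corrected bit 8)


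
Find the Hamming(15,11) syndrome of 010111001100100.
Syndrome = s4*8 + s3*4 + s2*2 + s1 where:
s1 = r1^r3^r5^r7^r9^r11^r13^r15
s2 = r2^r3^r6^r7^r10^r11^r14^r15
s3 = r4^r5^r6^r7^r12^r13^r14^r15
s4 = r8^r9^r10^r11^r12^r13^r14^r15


s1=1, s2=1, s3=0, s4=1

Syndrome = 11 (error at position 11)


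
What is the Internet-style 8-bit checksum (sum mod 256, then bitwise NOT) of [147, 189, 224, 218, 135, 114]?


Sum = 1027 mod 256 = 3
Complement = 252

252


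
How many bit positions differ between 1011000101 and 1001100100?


XOR: 0010100001
Count of 1s: 3

3


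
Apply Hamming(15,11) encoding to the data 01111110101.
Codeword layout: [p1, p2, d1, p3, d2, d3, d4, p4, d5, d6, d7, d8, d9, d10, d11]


Parity bits: p1=0, p2=1, p3=1, p4=1

010111111110101


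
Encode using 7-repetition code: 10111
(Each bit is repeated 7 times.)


Each bit -> 7 copies

11111110000000111111111111111111111


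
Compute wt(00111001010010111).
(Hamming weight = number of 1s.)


Counting 1s in 00111001010010111

9


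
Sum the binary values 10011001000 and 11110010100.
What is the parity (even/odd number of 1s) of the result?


10011001000 = 1224
11110010100 = 1940
Sum = 3164 = 110001011100
1s count = 6

even parity (6 ones in 110001011100)


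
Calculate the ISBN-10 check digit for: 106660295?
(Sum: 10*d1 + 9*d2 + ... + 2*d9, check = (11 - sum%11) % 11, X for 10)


Weighted sum: 181
181 mod 11 = 5

Check digit: 6


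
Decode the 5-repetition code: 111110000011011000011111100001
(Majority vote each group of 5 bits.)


Groups: 11111, 00000, 11011, 00001, 11111, 00001
Majority votes: 101010

101010


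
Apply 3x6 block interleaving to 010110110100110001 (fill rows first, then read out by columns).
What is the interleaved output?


Matrix:
  010110
  110100
  110001
Read columns: 011111000110100001

011111000110100001


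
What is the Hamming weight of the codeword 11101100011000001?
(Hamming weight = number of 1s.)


Counting 1s in 11101100011000001

8


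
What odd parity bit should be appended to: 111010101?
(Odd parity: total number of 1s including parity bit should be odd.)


Number of 1s in data: 6
Parity bit: 1

1


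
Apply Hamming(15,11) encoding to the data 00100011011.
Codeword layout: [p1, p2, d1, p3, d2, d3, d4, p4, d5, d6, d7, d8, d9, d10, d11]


Parity bits: p1=0, p2=0, p3=0, p4=0

000001000011011


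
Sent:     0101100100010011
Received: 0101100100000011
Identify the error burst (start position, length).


XOR: 0000000000010000

Burst at position 11, length 1


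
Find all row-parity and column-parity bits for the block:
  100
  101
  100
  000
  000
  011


Row parities: 101000
Column parities: 110

Row P: 101000, Col P: 110, Corner: 0


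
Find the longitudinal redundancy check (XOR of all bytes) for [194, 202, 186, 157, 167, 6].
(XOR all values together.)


XOR chain: 194 ^ 202 ^ 186 ^ 157 ^ 167 ^ 6 = 142

142


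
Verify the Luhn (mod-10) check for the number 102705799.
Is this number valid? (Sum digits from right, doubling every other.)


Luhn sum = 34
34 mod 10 = 4

Invalid (Luhn sum mod 10 = 4)


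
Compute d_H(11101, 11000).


XOR: 00101
Count of 1s: 2

2


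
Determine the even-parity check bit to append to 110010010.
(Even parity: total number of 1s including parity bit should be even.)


Number of 1s in data: 4
Parity bit: 0

0


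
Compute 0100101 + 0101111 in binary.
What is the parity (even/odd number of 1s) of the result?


0100101 = 37
0101111 = 47
Sum = 84 = 1010100
1s count = 3

odd parity (3 ones in 1010100)


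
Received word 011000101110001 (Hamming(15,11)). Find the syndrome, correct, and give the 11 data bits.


Syndrome = 1: error at position 1

Data: 10011110001 (corrected bit 1)


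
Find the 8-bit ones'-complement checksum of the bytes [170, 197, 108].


Sum = 475 mod 256 = 219
Complement = 36

36


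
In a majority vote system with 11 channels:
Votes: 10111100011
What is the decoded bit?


Ones: 7 out of 11
Threshold: 6

1 (7/11 voted 1)


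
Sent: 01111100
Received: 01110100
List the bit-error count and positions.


XOR: 00001000

1 error(s) at position(s): 4


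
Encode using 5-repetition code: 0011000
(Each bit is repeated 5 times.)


Each bit -> 5 copies

00000000001111111111000000000000000


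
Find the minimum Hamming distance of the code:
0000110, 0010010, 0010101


Comparing all pairs, minimum distance: 2
Can detect 1 errors, correct 0 errors

2


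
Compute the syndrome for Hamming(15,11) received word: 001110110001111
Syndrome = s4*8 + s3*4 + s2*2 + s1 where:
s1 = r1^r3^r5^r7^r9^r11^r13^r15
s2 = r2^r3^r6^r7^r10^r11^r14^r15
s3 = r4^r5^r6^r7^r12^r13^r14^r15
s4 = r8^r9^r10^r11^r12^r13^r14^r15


s1=1, s2=0, s3=1, s4=1

Syndrome = 13 (error at position 13)


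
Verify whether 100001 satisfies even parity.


Number of 1s: 2

Yes, parity is correct (2 ones)


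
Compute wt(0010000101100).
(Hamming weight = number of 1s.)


Counting 1s in 0010000101100

4


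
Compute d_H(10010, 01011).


XOR: 11001
Count of 1s: 3

3
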